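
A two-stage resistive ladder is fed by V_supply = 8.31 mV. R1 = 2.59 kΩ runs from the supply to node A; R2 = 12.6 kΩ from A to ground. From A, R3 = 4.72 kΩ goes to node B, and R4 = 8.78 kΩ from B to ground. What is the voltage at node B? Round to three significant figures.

V_B ≈ 3.87 mV

The second stage (R3 + R4 = 13.50 kΩ) loads node A in parallel with R2.
Effective lower resistance at A: R2 ‖ 13.50 = 6.517 kΩ.
First divider: V_A = V_supply · 6.517/(2.59 + 6.517) = 5.947 mV.
V_B = V_A × 0.6504 = 3.868 mV.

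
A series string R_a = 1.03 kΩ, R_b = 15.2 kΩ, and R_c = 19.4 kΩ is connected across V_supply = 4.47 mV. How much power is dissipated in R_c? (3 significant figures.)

ΣR = 35.63 kΩ → I = 4.47/35.63 = 0.1255 µA.
P = I²R = 0.01574 × 19.4 = 0.3053 nW.

P ≈ 0.305 nW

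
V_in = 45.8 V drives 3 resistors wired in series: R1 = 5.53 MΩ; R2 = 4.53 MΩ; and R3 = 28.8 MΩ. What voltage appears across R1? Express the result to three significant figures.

ΣR = 5.53 + 4.53 + 28.8 = 38.86 MΩ.
By the voltage-divider rule, V = 45.8 × 5.530/38.86 = 6.518 V.

V ≈ 6.52 V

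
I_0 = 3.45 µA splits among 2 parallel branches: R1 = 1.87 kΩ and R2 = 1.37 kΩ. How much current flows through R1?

With just two branches, the current splits inversely with resistance.
I(R1) = 3.45 × 1.37/(1.87 + 1.37) = 3.45 × 0.4228 = 1.459 µA.

I ≈ 1.46 µA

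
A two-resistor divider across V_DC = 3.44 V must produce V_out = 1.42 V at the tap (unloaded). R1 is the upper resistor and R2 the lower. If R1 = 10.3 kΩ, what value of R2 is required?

R2 ≈ 7.24 kΩ

V_out/V_DC = R2/(R1+R2) = 0.4128.
So R2 = R1 · V_out/(V_DC − V_out) = 10.3 × 1.42/(3.44 − 1.42) = 10.3 × 0.7030 = 7.241 kΩ.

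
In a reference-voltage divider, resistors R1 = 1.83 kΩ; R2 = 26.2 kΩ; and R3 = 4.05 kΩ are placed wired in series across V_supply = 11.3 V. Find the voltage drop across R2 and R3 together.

V ≈ 10.7 V

ΣR = 1.83 + 26.2 + 4.05 = 32.08 kΩ.
R_{R2..R3} = 26.2 + 4.05 = 30.25 kΩ.
By the voltage-divider rule, V = 11.3 × 30.25/32.08 = 10.66 V.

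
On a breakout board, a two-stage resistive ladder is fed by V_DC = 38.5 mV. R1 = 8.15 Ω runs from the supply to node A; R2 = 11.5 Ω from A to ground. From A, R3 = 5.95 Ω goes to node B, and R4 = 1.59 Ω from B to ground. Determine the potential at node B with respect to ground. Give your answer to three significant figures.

V_B ≈ 2.91 mV

The second stage (R3 + R4 = 7.540 Ω) loads node A in parallel with R2.
R2 ‖ (R3+R4) = 4.554 Ω.
V_A = 38.5 × 4.554/(8.15 + 4.554) = 13.80 mV.
Stage 2 is unloaded, so V_B = V_A · R4/(R3+R4) = 13.80 × 1.59/7.540 = 2.910 mV.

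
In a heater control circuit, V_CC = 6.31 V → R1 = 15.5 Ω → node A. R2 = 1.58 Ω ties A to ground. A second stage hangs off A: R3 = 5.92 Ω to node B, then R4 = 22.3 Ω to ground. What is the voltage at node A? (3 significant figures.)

Node A sees R2 in parallel with the series input of stage 2, R3 + R4 = 28.22 Ω.
R2 ‖ (R3+R4) = 1.496 Ω.
First divider: V_A = V_CC · 1.496/(15.5 + 1.496) = 0.5555 V.

V_A ≈ 0.555 V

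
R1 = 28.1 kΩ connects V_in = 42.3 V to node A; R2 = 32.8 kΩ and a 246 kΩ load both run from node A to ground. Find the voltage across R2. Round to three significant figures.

V_out ≈ 21.5 V

The load sits in parallel with R2, giving an effective lower resistance R2' = R2·R_L/(R2+R_L) = 28.94 kΩ.
Voltage divider with the loaded lower leg: V_out = 42.3 × 28.94/(28.1 + 28.94) = 42.3 × 0.5074 = 21.46 V.
(Unloaded it would be 22.8 V; the load pulls it down.)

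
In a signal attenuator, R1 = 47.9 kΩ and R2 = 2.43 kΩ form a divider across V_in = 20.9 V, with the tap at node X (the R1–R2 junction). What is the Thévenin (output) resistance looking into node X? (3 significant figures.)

Zeroing V_in shorts the top of R1 to ground, so R_th = R1 ‖ R2 = 2.313 kΩ.

R_th ≈ 2.31 kΩ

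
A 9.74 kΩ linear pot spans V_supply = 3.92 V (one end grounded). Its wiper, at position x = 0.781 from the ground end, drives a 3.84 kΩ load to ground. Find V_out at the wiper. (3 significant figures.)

Lower segment x·R_p = 7.607 kΩ; upper segment (1−x)·R_p = 2.133 kΩ.
R_L loads the lower segment: effective lower R = 2.552 kΩ.
Loaded-divider output: V_out = 3.92 × 0.5447 = 2.135 V.

V_out ≈ 2.14 V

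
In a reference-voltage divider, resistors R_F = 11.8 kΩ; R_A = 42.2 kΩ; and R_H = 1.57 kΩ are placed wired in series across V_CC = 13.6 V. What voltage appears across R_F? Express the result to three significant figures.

Series total: ΣR = 11.8 + 42.2 + 1.57 = 55.57 kΩ.
V = V_CC · R/ΣR = 13.6 × 0.2123 = 2.888 V.

V ≈ 2.89 V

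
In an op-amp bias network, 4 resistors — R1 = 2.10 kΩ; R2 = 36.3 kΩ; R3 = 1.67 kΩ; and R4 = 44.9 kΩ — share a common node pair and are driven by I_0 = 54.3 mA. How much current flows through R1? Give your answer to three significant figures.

I ≈ 23.0 mA

Conductances: ΣG = 1/2.10 + 1/36.3 + 1/1.67 + 1/44.9 = 1.125 (1/kΩ).
By the current-divider rule, I = I_0 · G_k/ΣG = 54.3 × 0.4234 = 22.99 mA.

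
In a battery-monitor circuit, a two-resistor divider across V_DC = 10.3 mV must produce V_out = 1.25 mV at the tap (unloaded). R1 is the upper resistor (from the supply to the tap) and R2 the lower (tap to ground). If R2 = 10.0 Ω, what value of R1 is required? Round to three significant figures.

R1 ≈ 72.4 Ω

Required fraction k = V_out/V_DC = 0.1214.
Rearranging, R1 = R2·(1−k)/k = 10.0 × 7.240 = 72.40 Ω.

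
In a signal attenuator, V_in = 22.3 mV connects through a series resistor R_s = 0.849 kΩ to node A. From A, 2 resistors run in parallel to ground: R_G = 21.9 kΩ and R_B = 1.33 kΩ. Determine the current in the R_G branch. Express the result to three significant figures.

I ≈ 0.607 µA

Equivalent of the parallel group: R_p = 1.254 kΩ.
V_A = 22.3 × 1.254/2.103 = 13.30 mV.
I(R_G) = V_A / R_G = 13.30/21.9 = 0.6072 µA.
(Equivalently: I_total = 10.60 µA, then current-divider fraction G_k/ΣG = 0.05725.)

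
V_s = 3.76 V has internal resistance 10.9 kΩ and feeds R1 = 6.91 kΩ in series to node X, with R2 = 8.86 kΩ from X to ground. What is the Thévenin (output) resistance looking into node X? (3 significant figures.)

R1' = 10.9 + 6.91 = 17.81 kΩ (source resistance + R1).
With V_s suppressed (replaced by a short), R_th = R1' ‖ R2 = (17.81 × 8.86)/(17.81 + 8.86) = 5.917 kΩ.

R_th ≈ 5.92 kΩ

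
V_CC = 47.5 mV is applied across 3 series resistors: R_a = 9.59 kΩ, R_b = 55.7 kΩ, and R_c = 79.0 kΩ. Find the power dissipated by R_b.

P ≈ 6.04 nW

Series current I = V_CC/ΣR = 47.5/144.3 = 0.3292 µA.
P = I²R = 0.1084 × 55.7 = 6.036 nW.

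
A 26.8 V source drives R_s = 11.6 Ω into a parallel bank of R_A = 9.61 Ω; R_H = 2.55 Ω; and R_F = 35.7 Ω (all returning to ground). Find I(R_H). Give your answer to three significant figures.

I ≈ 1.48 A

Parallel bank: R_p = 1/(1/9.61 + 1/2.55 + 1/35.7) = 1.908 Ω.
V_A = 26.8 × 1.908/13.51 = 3.785 V.
I(R_H) = V_A / R_H = 3.785/2.55 = 1.484 A.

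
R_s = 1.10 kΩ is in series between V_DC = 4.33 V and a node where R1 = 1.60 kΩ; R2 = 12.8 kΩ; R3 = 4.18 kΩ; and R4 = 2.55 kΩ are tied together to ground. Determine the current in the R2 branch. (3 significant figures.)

I ≈ 0.137 mA

Combine the parallel branches: R_p = (1/1.60 + 1/12.8 + 1/4.18 + 1/2.55)⁻¹ = 0.7493 kΩ.
Node voltage V_A = V_DC · R_p/(R_s + R_p) = 4.33 × 0.4052 = 1.754 V.
Branch current I = V_A/R2 = 1.754/12.8 = 0.1371 mA.
(Equivalently: I_total = 2.341 mA, then current-divider fraction G_k/ΣG = 0.05854.)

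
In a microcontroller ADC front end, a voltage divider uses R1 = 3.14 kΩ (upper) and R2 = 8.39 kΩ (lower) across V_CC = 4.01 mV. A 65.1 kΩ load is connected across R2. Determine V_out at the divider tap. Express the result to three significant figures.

The load sits in parallel with R2, giving an effective lower resistance R2' = R2·R_L/(R2+R_L) = 7.432 kΩ.
Then V_out = V_CC · R2'/(R1 + R2') = 4.01 × 7.432/10.57 = 2.819 mV.
(Unloaded it would be 2.92 mV; the load pulls it down.)

V_out ≈ 2.82 mV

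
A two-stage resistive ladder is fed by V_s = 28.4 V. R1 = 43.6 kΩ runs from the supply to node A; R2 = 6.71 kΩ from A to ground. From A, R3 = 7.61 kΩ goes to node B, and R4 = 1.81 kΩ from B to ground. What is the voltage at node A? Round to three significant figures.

Looking into the second stage from A: R3 + R4 = 9.420 kΩ appears in parallel with R2.
R2 ‖ (R3+R4) = 3.919 kΩ.
First divider: V_A = V_s · 3.919/(43.6 + 3.919) = 2.342 V.

V_A ≈ 2.34 V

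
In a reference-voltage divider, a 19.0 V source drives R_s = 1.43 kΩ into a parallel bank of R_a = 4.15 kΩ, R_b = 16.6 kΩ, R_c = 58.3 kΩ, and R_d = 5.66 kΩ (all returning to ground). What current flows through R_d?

Parallel bank: R_p = 1/(1/4.15 + 1/16.6 + 1/58.3 + 1/5.66) = 2.020 kΩ.
V_A by voltage divider: V_A = 19.0 × 2.020/(1.43 + 2.020) = 11.12 V.
Branch current I = V_A/R_d = 11.12/5.66 = 1.966 mA.
(Equivalently: I_total = 5.507 mA, then current-divider fraction G_k/ΣG = 0.3569.)

I ≈ 1.97 mA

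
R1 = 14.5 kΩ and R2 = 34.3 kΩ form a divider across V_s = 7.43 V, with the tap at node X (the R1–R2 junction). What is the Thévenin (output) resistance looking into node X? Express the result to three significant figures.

Zeroing V_s shorts the top of R1 to ground, so R_th = R1 ‖ R2 = 10.19 kΩ.

R_th ≈ 10.2 kΩ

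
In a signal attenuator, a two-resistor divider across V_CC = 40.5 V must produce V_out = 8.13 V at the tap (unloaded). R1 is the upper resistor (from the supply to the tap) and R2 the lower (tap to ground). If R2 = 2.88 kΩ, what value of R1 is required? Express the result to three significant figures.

V_out/V_CC = R2/(R1+R2) = 0.2007.
Rearranging, R1 = R2·(1−k)/k = 2.88 × 3.982 = 11.47 kΩ.

R1 ≈ 11.5 kΩ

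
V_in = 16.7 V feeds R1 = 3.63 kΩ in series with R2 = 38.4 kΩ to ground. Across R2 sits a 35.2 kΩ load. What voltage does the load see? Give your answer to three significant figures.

The load sits in parallel with R2, giving an effective lower resistance R2' = R2·R_L/(R2+R_L) = 18.37 kΩ.
Now apply the divider: V_out = 16.7 × 0.8350 = 13.94 V.

V_out ≈ 13.9 V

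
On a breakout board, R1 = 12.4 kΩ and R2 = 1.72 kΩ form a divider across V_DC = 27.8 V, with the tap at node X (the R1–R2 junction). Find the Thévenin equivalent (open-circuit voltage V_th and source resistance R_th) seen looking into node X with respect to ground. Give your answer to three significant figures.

V_th ≈ 3.39 V, R_th ≈ 1.51 kΩ

V_th is the unloaded tap voltage: V_DC · R2/(R1+R2) = 27.8 × 0.1218 = 3.386 V.
With V_DC suppressed (replaced by a short), R_th = R1 ‖ R2 = (12.40 × 1.72)/(12.40 + 1.72) = 1.510 kΩ.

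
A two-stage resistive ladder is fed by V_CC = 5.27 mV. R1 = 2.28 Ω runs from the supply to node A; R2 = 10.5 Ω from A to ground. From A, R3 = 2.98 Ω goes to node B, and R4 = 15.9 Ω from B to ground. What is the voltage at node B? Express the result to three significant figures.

V_B ≈ 3.32 mV

Node A sees R2 in parallel with the series input of stage 2, R3 + R4 = 18.88 Ω.
Effective lower resistance at A: R2 ‖ 18.88 = 6.747 Ω.
First divider: V_A = V_CC · 6.747/(2.28 + 6.747) = 3.939 mV.
Then the unloaded second divider: V_B = V_A × R4/(R3+R4) = 3.939 × 0.8422 = 3.317 mV.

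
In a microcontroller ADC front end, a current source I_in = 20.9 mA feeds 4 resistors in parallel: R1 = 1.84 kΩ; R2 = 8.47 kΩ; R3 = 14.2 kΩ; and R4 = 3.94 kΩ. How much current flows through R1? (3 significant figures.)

I ≈ 11.5 mA

Total conductance ΣG = 1/1.84 + 1/8.47 + 1/14.2 + 1/3.94 = 0.9858 (units of 1/kΩ).
Current divider: I(R1) = I_in · G_k/ΣG = 20.9 × (0.5435/0.9858) = 20.9 × 0.5513 = 11.52 mA.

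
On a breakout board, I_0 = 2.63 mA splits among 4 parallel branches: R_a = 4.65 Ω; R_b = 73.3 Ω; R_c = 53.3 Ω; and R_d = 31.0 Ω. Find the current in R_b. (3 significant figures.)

I ≈ 0.128 mA

Total conductance ΣG = 1/4.65 + 1/73.3 + 1/53.3 + 1/31.0 = 0.2797 (units of 1/Ω).
By the current-divider rule, I = I_0 · G_k/ΣG = 2.63 × 0.04877 = 0.1283 mA.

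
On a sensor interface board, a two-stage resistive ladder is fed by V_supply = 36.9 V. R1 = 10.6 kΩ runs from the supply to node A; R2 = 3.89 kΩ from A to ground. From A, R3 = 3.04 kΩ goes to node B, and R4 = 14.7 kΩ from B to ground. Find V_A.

Node A sees R2 in parallel with the series input of stage 2, R3 + R4 = 17.74 kΩ.
R2 ‖ (R3+R4) = 3.190 kΩ.
So V_A = 36.9 × 0.2313 = 8.537 V.

V_A ≈ 8.54 V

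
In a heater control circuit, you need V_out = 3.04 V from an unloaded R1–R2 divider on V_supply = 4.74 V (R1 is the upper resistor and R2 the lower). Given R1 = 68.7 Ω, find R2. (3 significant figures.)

R2 ≈ 123 Ω

Required fraction k = V_out/V_supply = 0.6414.
So R2 = R1 · V_out/(V_supply − V_out) = 68.7 × 3.04/(4.74 − 3.04) = 68.7 × 1.788 = 122.9 Ω.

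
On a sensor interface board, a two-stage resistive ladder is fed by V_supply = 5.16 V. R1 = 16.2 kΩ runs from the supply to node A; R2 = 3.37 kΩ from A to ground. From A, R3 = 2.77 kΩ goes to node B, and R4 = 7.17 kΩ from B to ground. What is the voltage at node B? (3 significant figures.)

Node A sees R2 in parallel with the series input of stage 2, R3 + R4 = 9.940 kΩ.
Effective lower resistance at A: R2 ‖ 9.940 = 2.517 kΩ.
V_A = 5.16 × 2.517/(16.2 + 2.517) = 0.6938 V.
Then the unloaded second divider: V_B = V_A × R4/(R3+R4) = 0.6938 × 0.7213 = 0.5005 V.

V_B ≈ 0.500 V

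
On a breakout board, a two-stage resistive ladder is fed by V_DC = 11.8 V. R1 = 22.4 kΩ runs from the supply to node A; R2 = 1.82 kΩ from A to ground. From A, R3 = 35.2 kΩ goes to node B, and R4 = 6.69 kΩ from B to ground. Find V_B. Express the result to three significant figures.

The second stage (R3 + R4 = 41.89 kΩ) loads node A in parallel with R2.
R2 ‖ (R3+R4) = 1.744 kΩ.
V_A = 11.8 × 1.744/(22.4 + 1.744) = 0.8525 V.
V_B = V_A × 0.1597 = 0.1361 V.

V_B ≈ 0.136 V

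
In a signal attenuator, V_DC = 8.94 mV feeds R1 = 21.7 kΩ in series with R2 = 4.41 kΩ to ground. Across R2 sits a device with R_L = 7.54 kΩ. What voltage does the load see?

V_out ≈ 1.02 mV

The load sits in parallel with R2, giving an effective lower resistance R2' = R2·R_L/(R2+R_L) = 2.783 kΩ.
Voltage divider with the loaded lower leg: V_out = 8.94 × 2.783/(21.7 + 2.783) = 8.94 × 0.1137 = 1.016 mV.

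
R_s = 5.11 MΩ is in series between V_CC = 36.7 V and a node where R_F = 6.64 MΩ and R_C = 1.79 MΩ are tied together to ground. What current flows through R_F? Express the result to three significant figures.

I ≈ 1.20 µA

Equivalent of the parallel group: R_p = 1.410 MΩ.
Node voltage V_A = V_CC · R_p/(R_s + R_p) = 36.7 × 0.2162 = 7.936 V.
Branch current I = V_A/R_F = 7.936/6.64 = 1.195 µA.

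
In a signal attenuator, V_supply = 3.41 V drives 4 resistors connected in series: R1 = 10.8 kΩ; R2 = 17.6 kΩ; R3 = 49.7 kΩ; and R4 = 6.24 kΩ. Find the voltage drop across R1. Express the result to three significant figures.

Total series resistance ΣR = 10.8 + 17.6 + 49.7 + 6.24 = 84.34 kΩ.
V = V_supply · R/ΣR = 3.41 × 0.1281 = 0.4367 V.

V ≈ 0.437 V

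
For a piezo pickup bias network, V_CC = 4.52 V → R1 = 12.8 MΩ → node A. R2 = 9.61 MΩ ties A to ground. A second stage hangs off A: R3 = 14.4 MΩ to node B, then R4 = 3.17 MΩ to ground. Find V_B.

V_B ≈ 0.266 V

Node A sees R2 in parallel with the series input of stage 2, R3 + R4 = 17.57 MΩ.
R2 ‖ (R3+R4) = 6.212 MΩ.
So V_A = 4.52 × 0.3267 = 1.477 V.
Stage 2 is unloaded, so V_B = V_A · R4/(R3+R4) = 1.477 × 3.17/17.57 = 0.2665 V.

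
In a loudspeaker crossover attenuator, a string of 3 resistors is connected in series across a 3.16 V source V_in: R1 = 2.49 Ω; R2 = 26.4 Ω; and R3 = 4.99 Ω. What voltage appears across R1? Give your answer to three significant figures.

ΣR = 2.49 + 26.4 + 4.99 = 33.88 Ω.
Voltage divider: V = V_in · (2.490 / 33.88) = 3.16 × 0.07349 = 0.2322 V.

V ≈ 0.232 V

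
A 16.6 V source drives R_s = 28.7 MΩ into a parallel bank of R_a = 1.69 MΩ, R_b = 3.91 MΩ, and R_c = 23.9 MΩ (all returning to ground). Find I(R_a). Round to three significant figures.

I ≈ 0.370 µA

Equivalent of the parallel group: R_p = 1.124 MΩ.
V_A = 16.6 × 1.124/29.82 = 0.6259 V.
Branch current I = V_A/R_a = 0.6259/1.69 = 0.3703 µA.
(Equivalently: I_total = 0.5566 µA, then current-divider fraction G_k/ΣG = 0.6654.)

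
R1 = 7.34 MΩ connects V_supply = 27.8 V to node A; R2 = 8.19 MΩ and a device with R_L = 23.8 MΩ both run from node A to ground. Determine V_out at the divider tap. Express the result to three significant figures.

V_out ≈ 12.6 V

R2 ‖ R_L = (8.19 × 23.8)/(8.19 + 23.8) = 6.093 MΩ.
Voltage divider with the loaded lower leg: V_out = 27.8 × 6.093/(7.34 + 6.093) = 27.8 × 0.4536 = 12.61 V.
(Unloaded it would be 14.7 V; the load pulls it down.)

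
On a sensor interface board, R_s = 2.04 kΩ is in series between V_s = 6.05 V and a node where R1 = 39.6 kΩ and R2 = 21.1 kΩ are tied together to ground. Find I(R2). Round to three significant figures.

Parallel bank: R_p = 1/(1/39.6 + 1/21.1) = 13.77 kΩ.
V_A = 6.05 × 13.77/15.81 = 5.269 V.
Branch current I = V_A/R2 = 5.269/21.1 = 0.2497 mA.

I ≈ 0.250 mA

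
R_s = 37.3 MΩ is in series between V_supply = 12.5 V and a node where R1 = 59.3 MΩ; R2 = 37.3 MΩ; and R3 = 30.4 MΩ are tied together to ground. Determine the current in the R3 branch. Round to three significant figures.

Combine the parallel branches: R_p = (1/59.3 + 1/37.3 + 1/30.4)⁻¹ = 13.06 MΩ.
V_A = 12.5 × 13.06/50.36 = 3.242 V.
I(R3) = V_A / R3 = 3.242/30.4 = 0.1066 µA.

I ≈ 0.107 µA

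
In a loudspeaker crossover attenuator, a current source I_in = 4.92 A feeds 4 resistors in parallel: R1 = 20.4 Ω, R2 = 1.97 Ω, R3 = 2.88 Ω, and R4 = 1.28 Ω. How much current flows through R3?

Conductances: ΣG = 1/20.4 + 1/1.97 + 1/2.88 + 1/1.28 = 1.685 (1/Ω).
Current divider: I(R3) = I_in · G_k/ΣG = 4.92 × (0.3472/1.685) = 4.92 × 0.2061 = 1.014 A.

I ≈ 1.01 A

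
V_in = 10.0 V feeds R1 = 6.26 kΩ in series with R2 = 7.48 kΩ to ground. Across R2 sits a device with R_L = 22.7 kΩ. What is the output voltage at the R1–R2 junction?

V_out ≈ 4.73 V

R2 ‖ R_L = (7.48 × 22.7)/(7.48 + 22.7) = 5.626 kΩ.
Now apply the divider: V_out = 10.0 × 0.4733 = 4.733 V.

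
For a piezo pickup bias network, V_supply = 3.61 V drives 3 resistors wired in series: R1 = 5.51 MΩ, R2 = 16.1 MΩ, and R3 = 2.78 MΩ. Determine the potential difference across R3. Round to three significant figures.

V ≈ 0.411 V

ΣR = 5.51 + 16.1 + 2.78 = 24.39 MΩ.
V = V_supply · R/ΣR = 3.61 × 0.1140 = 0.4115 V.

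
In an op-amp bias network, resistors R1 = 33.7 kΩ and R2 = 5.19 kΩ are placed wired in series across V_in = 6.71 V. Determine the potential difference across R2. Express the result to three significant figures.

Total series resistance ΣR = 33.7 + 5.19 = 38.89 kΩ.
Voltage divider: V = V_in · (5.190 / 38.89) = 6.71 × 0.1335 = 0.8955 V.

V ≈ 0.895 V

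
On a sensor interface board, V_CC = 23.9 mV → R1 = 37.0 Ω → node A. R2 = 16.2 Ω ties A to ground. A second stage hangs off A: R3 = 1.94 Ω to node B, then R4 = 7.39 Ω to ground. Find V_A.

Node A sees R2 in parallel with the series input of stage 2, R3 + R4 = 9.330 Ω.
R2 ‖ (R3+R4) = 5.920 Ω.
V_A = 23.9 × 5.920/(37.0 + 5.920) = 3.297 mV.

V_A ≈ 3.30 mV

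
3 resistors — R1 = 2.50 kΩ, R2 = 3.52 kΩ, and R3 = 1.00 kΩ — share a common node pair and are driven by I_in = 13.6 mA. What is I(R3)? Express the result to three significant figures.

I ≈ 8.08 mA

ΣG = 1/2.50 + 1/3.52 + 1/1.00 = 1.684.
Current divider: I(R3) = I_in · G_k/ΣG = 13.6 × (1.000/1.684) = 13.6 × 0.5938 = 8.076 mA.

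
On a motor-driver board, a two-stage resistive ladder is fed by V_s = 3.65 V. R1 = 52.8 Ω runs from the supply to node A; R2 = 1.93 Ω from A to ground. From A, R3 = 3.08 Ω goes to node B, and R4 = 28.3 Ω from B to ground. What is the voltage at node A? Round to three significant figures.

V_A ≈ 0.122 V

Looking into the second stage from A: R3 + R4 = 31.38 Ω appears in parallel with R2.
Effective lower resistance at A: R2 ‖ 31.38 = 1.818 Ω.
First divider: V_A = V_s · 1.818/(52.8 + 1.818) = 0.1215 V.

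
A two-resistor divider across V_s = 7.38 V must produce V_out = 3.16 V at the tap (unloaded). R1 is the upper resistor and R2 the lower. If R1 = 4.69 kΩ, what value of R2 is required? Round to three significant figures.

R2 ≈ 3.51 kΩ

V_out/V_s = R2/(R1+R2) = 0.4282.
So R2 = R1 · V_out/(V_s − V_out) = 4.69 × 3.16/(7.38 − 3.16) = 4.69 × 0.7488 = 3.512 kΩ.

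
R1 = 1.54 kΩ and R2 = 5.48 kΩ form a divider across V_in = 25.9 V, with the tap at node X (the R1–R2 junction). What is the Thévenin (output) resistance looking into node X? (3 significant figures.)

With V_in suppressed (replaced by a short), R_th = R1 ‖ R2 = (1.540 × 5.48)/(1.540 + 5.48) = 1.202 kΩ.

R_th ≈ 1.20 kΩ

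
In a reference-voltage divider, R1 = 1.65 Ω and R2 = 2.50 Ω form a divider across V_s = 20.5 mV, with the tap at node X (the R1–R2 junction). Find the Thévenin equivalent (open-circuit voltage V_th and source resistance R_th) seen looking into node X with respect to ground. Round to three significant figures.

Open-circuit (no load on X): V_th = V_s · R2/(R1 + R2) = 20.5 × 2.50/(1.650 + 2.50) = 12.35 mV.
Looking into X with the source shorted: R_th = R1·R2/(R1+R2) = 1.650 × 2.50/4.150 = 0.9940 Ω.

V_th ≈ 12.3 mV, R_th ≈ 0.994 Ω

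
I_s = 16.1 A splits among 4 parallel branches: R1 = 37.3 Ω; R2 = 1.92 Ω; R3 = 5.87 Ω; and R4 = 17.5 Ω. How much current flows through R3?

I ≈ 3.54 A

ΣG = 1/37.3 + 1/1.92 + 1/5.87 + 1/17.5 = 0.7751.
R3 takes the fraction G_k/ΣG = 0.1704/0.7751 = 0.2198, so I = 16.1 × 0.2198 = 3.538 A.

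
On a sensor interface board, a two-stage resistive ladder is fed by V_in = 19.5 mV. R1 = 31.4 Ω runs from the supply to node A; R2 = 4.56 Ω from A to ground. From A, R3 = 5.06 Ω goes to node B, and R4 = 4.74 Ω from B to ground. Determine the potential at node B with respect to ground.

V_B ≈ 0.850 mV

Looking into the second stage from A: R3 + R4 = 9.800 Ω appears in parallel with R2.
Effective lower resistance at A: R2 ‖ 9.800 = 3.112 Ω.
First divider: V_A = V_in · 3.112/(31.4 + 3.112) = 1.758 mV.
V_B = V_A × 0.4837 = 0.8505 mV.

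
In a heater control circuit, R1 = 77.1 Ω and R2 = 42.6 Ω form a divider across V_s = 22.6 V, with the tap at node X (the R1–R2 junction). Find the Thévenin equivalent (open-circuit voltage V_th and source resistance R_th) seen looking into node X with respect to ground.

V_th is the unloaded tap voltage: V_s · R2/(R1+R2) = 22.6 × 0.3559 = 8.043 V.
Looking into X with the source shorted: R_th = R1·R2/(R1+R2) = 77.10 × 42.6/119.7 = 27.44 Ω.

V_th ≈ 8.04 V, R_th ≈ 27.4 Ω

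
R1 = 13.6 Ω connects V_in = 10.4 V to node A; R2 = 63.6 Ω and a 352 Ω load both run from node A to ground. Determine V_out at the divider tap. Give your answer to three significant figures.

V_out ≈ 8.30 V

The load sits in parallel with R2, giving an effective lower resistance R2' = R2·R_L/(R2+R_L) = 53.87 Ω.
Now apply the divider: V_out = 10.4 × 0.7984 = 8.304 V.
(Unloaded it would be 8.57 V; the load pulls it down.)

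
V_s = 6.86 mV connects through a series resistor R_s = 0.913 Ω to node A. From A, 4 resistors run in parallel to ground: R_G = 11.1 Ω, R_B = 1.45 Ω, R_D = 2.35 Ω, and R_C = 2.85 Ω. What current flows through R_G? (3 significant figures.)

I ≈ 0.255 mA

Parallel bank: R_p = 1/(1/11.1 + 1/1.45 + 1/2.35 + 1/2.85) = 0.6426 Ω.
V_A = 6.86 × 0.6426/1.556 = 2.834 mV.
Branch current I = V_A/R_G = 2.834/11.1 = 0.2553 mA.
(Check via current divider: I_total = 4.410 mA; share G_k/ΣG = 0.05789 → same result.)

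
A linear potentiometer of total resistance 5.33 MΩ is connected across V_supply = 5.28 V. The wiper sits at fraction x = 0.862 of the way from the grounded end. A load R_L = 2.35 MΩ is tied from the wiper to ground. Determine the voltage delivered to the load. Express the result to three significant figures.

V_out ≈ 3.58 V

Split the track: R_lower = x·R_p = 4.594 MΩ, R_upper = (1−x)·R_p = 0.7355 MΩ.
Lower segment in parallel with the load: 4.594 ‖ 2.35 = 1.555 MΩ.
V_out = 5.28 × 1.555/(0.7355 + 1.555) = 3.584 V.
(Unloaded: V_out = x·V_supply = 4.55 V.)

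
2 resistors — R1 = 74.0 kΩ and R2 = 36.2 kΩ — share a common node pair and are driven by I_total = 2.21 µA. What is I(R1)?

Two-branch current divider: I_k = I_total · R_other/(R_1 + R_2).
So I = 2.21 × 36.2/110.2 = 0.7260 µA.

I ≈ 0.726 µA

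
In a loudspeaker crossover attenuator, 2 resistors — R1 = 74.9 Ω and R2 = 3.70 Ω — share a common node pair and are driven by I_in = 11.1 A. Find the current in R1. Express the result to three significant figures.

I ≈ 0.523 A

Two-branch current divider: I_k = I_in · R_other/(R_1 + R_2).
So I = 11.1 × 3.70/78.60 = 0.5225 A.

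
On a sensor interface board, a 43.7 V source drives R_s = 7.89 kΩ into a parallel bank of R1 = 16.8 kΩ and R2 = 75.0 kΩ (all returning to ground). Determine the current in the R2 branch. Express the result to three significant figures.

Combine the parallel branches: R_p = (1/16.8 + 1/75.0)⁻¹ = 13.73 kΩ.
V_A by voltage divider: V_A = 43.7 × 13.73/(7.89 + 13.73) = 27.75 V.
Branch current I = V_A/R2 = 27.75/75.0 = 0.3700 mA.

I ≈ 0.370 mA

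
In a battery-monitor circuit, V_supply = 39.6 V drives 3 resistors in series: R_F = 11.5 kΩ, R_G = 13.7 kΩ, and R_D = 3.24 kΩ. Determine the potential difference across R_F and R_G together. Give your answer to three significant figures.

V ≈ 35.1 V

Series total: ΣR = 11.5 + 13.7 + 3.24 = 28.44 kΩ.
R_{R_F..R_G} = 11.5 + 13.7 = 25.20 kΩ.
Voltage divider: V = V_supply · (25.20 / 28.44) = 39.6 × 0.8861 = 35.09 V.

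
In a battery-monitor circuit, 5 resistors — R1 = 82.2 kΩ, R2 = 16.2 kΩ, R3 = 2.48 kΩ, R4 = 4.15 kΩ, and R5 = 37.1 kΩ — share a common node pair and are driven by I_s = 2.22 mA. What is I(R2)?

Total conductance ΣG = 1/82.2 + 1/16.2 + 1/2.48 + 1/4.15 + 1/37.1 = 0.7450 (units of 1/kΩ).
By the current-divider rule, I = I_s · G_k/ΣG = 2.22 × 0.08285 = 0.1839 mA.

I ≈ 0.184 mA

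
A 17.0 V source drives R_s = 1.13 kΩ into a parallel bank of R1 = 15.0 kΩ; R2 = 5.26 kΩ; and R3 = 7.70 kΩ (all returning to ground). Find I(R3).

Equivalent of the parallel group: R_p = 2.586 kΩ.
V_A = 17.0 × 2.586/3.716 = 11.83 V.
Branch current I = V_A/R3 = 11.83/7.70 = 1.536 mA.

I ≈ 1.54 mA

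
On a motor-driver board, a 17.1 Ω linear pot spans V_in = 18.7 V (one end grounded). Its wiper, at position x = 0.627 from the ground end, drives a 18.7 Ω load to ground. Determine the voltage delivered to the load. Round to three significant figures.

Lower segment x·R_p = 10.72 Ω; upper segment (1−x)·R_p = 6.378 Ω.
R_L loads the lower segment: effective lower R = 6.815 Ω.
Loaded-divider output: V_out = 18.7 × 0.5165 = 9.659 V.

V_out ≈ 9.66 V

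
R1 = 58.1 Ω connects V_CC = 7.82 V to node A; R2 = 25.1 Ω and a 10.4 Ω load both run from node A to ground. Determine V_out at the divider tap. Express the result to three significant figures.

R2 ‖ R_L = (25.1 × 10.4)/(25.1 + 10.4) = 7.353 Ω.
Then V_out = V_CC · R2'/(R1 + R2') = 7.82 × 7.353/65.45 = 0.8785 V.

V_out ≈ 0.879 V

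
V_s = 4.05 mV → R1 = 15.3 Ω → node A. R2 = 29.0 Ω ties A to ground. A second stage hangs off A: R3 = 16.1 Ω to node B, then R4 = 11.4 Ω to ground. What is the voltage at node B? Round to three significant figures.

The second stage (R3 + R4 = 27.50 Ω) loads node A in parallel with R2.
Effective lower resistance at A: R2 ‖ 27.50 = 14.12 Ω.
First divider: V_A = V_s · 14.12/(15.3 + 14.12) = 1.943 mV.
Stage 2 is unloaded, so V_B = V_A · R4/(R3+R4) = 1.943 × 11.4/27.50 = 0.8056 mV.

V_B ≈ 0.806 mV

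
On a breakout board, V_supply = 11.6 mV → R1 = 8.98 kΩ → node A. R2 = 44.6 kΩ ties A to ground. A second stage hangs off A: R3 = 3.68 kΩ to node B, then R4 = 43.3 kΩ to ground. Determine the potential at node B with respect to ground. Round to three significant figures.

V_B ≈ 7.68 mV

Node A sees R2 in parallel with the series input of stage 2, R3 + R4 = 46.98 kΩ.
R2 ‖ (R3+R4) = 22.88 kΩ.
So V_A = 11.6 × 0.7181 = 8.330 mV.
Stage 2 is unloaded, so V_B = V_A · R4/(R3+R4) = 8.330 × 43.3/46.98 = 7.678 mV.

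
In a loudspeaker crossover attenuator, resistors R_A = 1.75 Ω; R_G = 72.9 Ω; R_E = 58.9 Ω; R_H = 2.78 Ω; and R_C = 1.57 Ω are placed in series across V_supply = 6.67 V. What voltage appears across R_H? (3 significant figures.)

Total series resistance ΣR = 1.75 + 72.9 + 58.9 + 2.78 + 1.57 = 137.9 Ω.
V = V_supply · R/ΣR = 6.67 × 0.02016 = 0.1345 V.

V ≈ 0.134 V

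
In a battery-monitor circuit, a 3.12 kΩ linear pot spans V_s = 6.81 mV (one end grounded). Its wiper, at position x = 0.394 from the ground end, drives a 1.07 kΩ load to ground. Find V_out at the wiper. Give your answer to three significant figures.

Split the track: R_lower = x·R_p = 1.229 kΩ, R_upper = (1−x)·R_p = 1.891 kΩ.
(x·R_p) ‖ R_L = 0.5721 kΩ.
Then V_out = V_s · 0.5721/(1.891 + 0.5721) = 1.582 mV.

V_out ≈ 1.58 mV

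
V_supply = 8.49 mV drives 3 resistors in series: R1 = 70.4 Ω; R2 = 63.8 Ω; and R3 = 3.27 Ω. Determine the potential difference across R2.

ΣR = 70.4 + 63.8 + 3.27 = 137.5 Ω.
By the voltage-divider rule, V = 8.49 × 63.80/137.5 = 3.940 mV.

V ≈ 3.94 mV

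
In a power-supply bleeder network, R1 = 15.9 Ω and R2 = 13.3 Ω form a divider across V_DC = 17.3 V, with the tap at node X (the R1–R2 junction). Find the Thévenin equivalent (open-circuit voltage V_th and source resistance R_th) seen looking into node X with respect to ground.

V_th is the unloaded tap voltage: V_DC · R2/(R1+R2) = 17.3 × 0.4555 = 7.880 V.
Zeroing V_DC shorts the top of R1 to ground, so R_th = R1 ‖ R2 = 7.242 Ω.

V_th ≈ 7.88 V, R_th ≈ 7.24 Ω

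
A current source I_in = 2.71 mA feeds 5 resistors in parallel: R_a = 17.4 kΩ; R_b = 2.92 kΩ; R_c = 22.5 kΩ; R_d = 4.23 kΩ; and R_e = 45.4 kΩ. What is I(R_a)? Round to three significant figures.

ΣG = 1/17.4 + 1/2.92 + 1/22.5 + 1/4.23 + 1/45.4 = 0.7028.
R_a takes the fraction G_k/ΣG = 0.05747/0.7028 = 0.08177, so I = 2.71 × 0.08177 = 0.2216 mA.

I ≈ 0.222 mA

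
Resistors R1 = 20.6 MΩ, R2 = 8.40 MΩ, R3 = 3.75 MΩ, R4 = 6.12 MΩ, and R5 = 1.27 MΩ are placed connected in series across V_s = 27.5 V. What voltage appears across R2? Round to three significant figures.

Series total: ΣR = 20.6 + 8.40 + 3.75 + 6.12 + 1.27 = 40.14 MΩ.
Voltage divider: V = V_s · (8.400 / 40.14) = 27.5 × 0.2093 = 5.755 V.

V ≈ 5.75 V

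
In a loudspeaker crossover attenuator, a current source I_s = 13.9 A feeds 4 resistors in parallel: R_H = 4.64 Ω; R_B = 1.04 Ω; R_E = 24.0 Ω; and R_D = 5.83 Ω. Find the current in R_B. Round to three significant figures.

ΣG = 1/4.64 + 1/1.04 + 1/24.0 + 1/5.83 = 1.390.
By the current-divider rule, I = I_s · G_k/ΣG = 13.9 × 0.6916 = 9.614 A.

I ≈ 9.61 A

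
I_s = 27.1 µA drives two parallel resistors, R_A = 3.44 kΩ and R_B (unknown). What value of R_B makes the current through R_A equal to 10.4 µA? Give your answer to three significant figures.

R_B ≈ 2.14 kΩ

The fraction through R_A equals R_B/(R_A+R_B).
10.4/27.1 = R_B/(R_A + R_B) → R_B = R_A · (0.3838)/(1 − 0.3838) = 3.44 × 0.6228 = 2.142 kΩ.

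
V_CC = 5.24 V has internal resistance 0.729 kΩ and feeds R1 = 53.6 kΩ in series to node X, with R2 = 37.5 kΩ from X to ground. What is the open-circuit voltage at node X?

R1' = 0.729 + 53.6 = 54.33 kΩ (source resistance + R1).
V_th is the unloaded tap voltage: V_CC · R2/(R1'+R2) = 5.24 × 0.4084 = 2.140 V.

V_th ≈ 2.14 V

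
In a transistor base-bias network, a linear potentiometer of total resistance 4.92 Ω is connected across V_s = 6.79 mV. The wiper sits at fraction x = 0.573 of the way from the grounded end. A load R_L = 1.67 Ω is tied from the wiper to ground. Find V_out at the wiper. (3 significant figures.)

Lower segment x·R_p = 2.819 Ω; upper segment (1−x)·R_p = 2.101 Ω.
Lower segment in parallel with the load: 2.819 ‖ 1.67 = 1.049 Ω.
V_out = 6.79 × 1.049/(2.101 + 1.049) = 2.261 mV.

V_out ≈ 2.26 mV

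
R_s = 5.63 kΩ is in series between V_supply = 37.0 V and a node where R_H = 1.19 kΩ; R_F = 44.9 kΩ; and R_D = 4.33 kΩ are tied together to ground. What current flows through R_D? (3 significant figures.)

I ≈ 1.19 mA

Combine the parallel branches: R_p = (1/1.19 + 1/44.9 + 1/4.33)⁻¹ = 0.9144 kΩ.
V_A by voltage divider: V_A = 37.0 × 0.9144/(5.63 + 0.9144) = 5.170 V.
Branch current I = V_A/R_D = 5.170/4.33 = 1.194 mA.
(Check via current divider: I_total = 5.654 mA; share G_k/ΣG = 0.2112 → same result.)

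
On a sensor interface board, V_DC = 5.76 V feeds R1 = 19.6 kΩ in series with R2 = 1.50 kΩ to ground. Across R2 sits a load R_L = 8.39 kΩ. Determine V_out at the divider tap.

V_out ≈ 0.351 V

R2 ‖ R_L = (1.50 × 8.39)/(1.50 + 8.39) = 1.272 kΩ.
Now apply the divider: V_out = 5.76 × 0.06097 = 0.3512 V.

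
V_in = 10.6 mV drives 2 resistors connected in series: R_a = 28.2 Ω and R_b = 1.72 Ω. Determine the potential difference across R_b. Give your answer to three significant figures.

V ≈ 0.609 mV

Series total: ΣR = 28.2 + 1.72 = 29.92 Ω.
V = V_in · R/ΣR = 10.6 × 0.05749 = 0.6094 mV.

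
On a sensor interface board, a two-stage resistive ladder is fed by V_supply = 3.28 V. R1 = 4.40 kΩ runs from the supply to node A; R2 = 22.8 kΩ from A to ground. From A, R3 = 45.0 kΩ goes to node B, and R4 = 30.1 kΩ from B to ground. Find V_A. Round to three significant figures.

Node A sees R2 in parallel with the series input of stage 2, R3 + R4 = 75.10 kΩ.
Effective lower resistance at A: R2 ‖ 75.10 = 17.49 kΩ.
First divider: V_A = V_supply · 17.49/(4.40 + 17.49) = 2.621 V.

V_A ≈ 2.62 V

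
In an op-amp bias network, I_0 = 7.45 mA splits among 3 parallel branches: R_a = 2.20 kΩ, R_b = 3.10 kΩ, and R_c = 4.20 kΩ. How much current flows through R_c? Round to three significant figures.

Conductances: ΣG = 1/2.20 + 1/3.10 + 1/4.20 = 1.015 (1/kΩ).
R_c takes the fraction G_k/ΣG = 0.2381/1.015 = 0.2345, so I = 7.45 × 0.2345 = 1.747 mA.

I ≈ 1.75 mA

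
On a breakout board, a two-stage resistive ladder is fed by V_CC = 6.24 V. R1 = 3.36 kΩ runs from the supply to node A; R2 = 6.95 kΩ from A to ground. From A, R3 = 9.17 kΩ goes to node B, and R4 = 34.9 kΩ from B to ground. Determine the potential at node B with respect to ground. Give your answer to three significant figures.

Looking into the second stage from A: R3 + R4 = 44.07 kΩ appears in parallel with R2.
R2 ‖ (R3+R4) = 6.003 kΩ.
First divider: V_A = V_CC · 6.003/(3.36 + 6.003) = 4.001 V.
V_B = V_A × 0.7919 = 3.168 V.

V_B ≈ 3.17 V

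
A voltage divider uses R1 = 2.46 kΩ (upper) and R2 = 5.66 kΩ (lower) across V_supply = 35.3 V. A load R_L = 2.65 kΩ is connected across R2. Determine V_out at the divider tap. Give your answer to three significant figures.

The load sits in parallel with R2, giving an effective lower resistance R2' = R2·R_L/(R2+R_L) = 1.805 kΩ.
Then V_out = V_supply · R2'/(R1 + R2') = 35.3 × 1.805/4.265 = 14.94 V.

V_out ≈ 14.9 V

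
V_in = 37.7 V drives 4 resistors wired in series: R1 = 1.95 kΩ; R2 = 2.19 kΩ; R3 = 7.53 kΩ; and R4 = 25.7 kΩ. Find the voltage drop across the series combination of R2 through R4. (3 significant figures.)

V ≈ 35.7 V

Series total: ΣR = 1.95 + 2.19 + 7.53 + 25.7 = 37.37 kΩ.
R_{R2..R4} = 2.19 + 7.53 + 25.7 = 35.42 kΩ.
V = V_in · R/ΣR = 37.7 × 0.9478 = 35.73 V.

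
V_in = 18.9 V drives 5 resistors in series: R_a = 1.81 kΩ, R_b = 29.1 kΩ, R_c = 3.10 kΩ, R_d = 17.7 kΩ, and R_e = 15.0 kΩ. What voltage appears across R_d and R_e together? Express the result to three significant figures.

V ≈ 9.26 V

Total series resistance ΣR = 1.81 + 29.1 + 3.10 + 17.7 + 15.0 = 66.71 kΩ.
R_{R_d..R_e} = 17.7 + 15.0 = 32.70 kΩ.
V = V_in · R/ΣR = 18.9 × 0.4902 = 9.264 V.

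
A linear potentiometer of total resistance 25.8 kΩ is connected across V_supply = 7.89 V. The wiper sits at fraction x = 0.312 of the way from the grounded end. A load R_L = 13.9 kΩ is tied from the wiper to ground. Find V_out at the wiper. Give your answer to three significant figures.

Split the track: R_lower = x·R_p = 8.050 kΩ, R_upper = (1−x)·R_p = 17.75 kΩ.
(x·R_p) ‖ R_L = 5.098 kΩ.
Then V_out = V_supply · 5.098/(17.75 + 5.098) = 1.760 V.

V_out ≈ 1.76 V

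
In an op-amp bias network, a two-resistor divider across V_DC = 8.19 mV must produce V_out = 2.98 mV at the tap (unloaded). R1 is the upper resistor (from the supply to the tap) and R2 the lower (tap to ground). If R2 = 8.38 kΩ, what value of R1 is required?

V_out/V_DC = R2/(R1+R2) = 0.3639.
R1 = R2·(1/k − 1) = 8.38 × 1.748 = 14.65 kΩ.

R1 ≈ 14.7 kΩ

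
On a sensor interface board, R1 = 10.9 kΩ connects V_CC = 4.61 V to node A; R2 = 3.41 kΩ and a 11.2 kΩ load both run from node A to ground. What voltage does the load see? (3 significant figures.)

First combine the lower leg with the load: R2 ‖ R_L = 2.614 kΩ.
Voltage divider with the loaded lower leg: V_out = 4.61 × 2.614/(10.9 + 2.614) = 4.61 × 0.1934 = 0.8917 V.
(Unloaded it would be 1.10 V; the load pulls it down.)

V_out ≈ 0.892 V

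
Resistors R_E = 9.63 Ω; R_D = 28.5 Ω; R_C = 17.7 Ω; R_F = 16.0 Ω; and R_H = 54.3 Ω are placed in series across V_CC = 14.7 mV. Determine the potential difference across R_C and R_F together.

V ≈ 3.93 mV

ΣR = 9.63 + 28.5 + 17.7 + 16.0 + 54.3 = 126.1 Ω.
R_{R_C..R_F} = 17.7 + 16.0 = 33.70 Ω.
By the voltage-divider rule, V = 14.7 × 33.70/126.1 = 3.928 mV.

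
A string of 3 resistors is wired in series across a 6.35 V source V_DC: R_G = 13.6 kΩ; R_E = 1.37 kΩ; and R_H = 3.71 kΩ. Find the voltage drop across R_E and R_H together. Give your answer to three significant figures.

Total series resistance ΣR = 13.6 + 1.37 + 3.71 = 18.68 kΩ.
R_{R_E..R_H} = 1.37 + 3.71 = 5.080 kΩ.
By the voltage-divider rule, V = 6.35 × 5.080/18.68 = 1.727 V.

V ≈ 1.73 V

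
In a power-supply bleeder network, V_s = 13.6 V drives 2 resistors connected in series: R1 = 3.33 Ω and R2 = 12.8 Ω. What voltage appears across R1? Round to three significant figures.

Series total: ΣR = 3.33 + 12.8 = 16.13 Ω.
Voltage divider: V = V_s · (3.330 / 16.13) = 13.6 × 0.2064 = 2.808 V.

V ≈ 2.81 V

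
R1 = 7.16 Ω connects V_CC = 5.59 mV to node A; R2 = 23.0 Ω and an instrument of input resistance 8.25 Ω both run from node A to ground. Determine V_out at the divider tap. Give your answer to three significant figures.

V_out ≈ 2.57 mV

R2 ‖ R_L = (23.0 × 8.25)/(23.0 + 8.25) = 6.072 Ω.
Voltage divider with the loaded lower leg: V_out = 5.59 × 6.072/(7.16 + 6.072) = 5.59 × 0.4589 = 2.565 mV.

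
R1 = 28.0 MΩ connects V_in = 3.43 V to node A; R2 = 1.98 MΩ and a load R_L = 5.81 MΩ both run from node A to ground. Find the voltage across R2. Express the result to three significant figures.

V_out ≈ 0.172 V

The load sits in parallel with R2, giving an effective lower resistance R2' = R2·R_L/(R2+R_L) = 1.477 MΩ.
Then V_out = V_in · R2'/(R1 + R2') = 3.43 × 1.477/29.48 = 0.1718 V.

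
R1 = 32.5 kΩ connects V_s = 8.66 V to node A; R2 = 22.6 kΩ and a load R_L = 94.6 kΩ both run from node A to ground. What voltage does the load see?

V_out ≈ 3.11 V

First combine the lower leg with the load: R2 ‖ R_L = 18.24 kΩ.
Voltage divider with the loaded lower leg: V_out = 8.66 × 18.24/(32.5 + 18.24) = 8.66 × 0.3595 = 3.113 V.
(Unloaded it would be 3.55 V; the load pulls it down.)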